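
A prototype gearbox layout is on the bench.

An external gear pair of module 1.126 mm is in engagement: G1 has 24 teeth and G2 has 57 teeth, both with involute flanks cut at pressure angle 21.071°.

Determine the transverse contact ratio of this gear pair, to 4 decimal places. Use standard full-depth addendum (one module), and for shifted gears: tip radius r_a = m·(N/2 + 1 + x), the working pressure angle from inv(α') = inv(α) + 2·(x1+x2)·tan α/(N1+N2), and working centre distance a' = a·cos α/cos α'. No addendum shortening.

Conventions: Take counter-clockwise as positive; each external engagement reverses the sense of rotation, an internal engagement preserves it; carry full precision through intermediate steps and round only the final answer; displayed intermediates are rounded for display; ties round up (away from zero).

topology: single-mesh involute geometry — m = 1.126, 24T/57T pair
base radii: r_b1 = 12.608529, r_b2 = 29.945255
tip radii: r_a1 = 14.638000, r_a2 = 33.217000
no profile shift: α' = α, a' = a
action lengths: √(r_a1²−r_b1²) = 7.436131, √(r_a2²−r_b2²) = 14.375353
base pitch p_b = π·m·cos α = 3.300905
CR = (7.436131 + 14.375353 − 45.603000·sin 21.07100°)/3.300905 = 1.640788
contact ratio ≈ 1.6408

1.6408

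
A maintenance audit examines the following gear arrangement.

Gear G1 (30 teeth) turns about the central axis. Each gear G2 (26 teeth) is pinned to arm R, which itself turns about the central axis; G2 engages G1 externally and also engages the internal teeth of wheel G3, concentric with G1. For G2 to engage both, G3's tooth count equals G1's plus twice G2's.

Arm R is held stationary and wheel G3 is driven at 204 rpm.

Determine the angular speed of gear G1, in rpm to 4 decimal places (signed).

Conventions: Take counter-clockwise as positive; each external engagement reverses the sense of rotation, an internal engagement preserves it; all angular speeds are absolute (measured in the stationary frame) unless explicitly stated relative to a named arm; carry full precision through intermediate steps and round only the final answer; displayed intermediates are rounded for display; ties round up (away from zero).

-557.6000 rpm

topology: planetary set — G1 30T / G2 26T / G3 82T, arm = carrier (Willis)
normalise by the input: solve with ω_ring = 1, then scale by 204 rpm
ring teeth: 30 + 2·26 = 82
30(ω_sun−ω_arm) = −82(ω_ring−ω_arm),  ω_arm = 0, ω_ring = 1
ω_sun = 0 − (82/30)(1−0) = -41/15
scale: ω_sun = -41/15 × 204 rpm = -557.6000 rpm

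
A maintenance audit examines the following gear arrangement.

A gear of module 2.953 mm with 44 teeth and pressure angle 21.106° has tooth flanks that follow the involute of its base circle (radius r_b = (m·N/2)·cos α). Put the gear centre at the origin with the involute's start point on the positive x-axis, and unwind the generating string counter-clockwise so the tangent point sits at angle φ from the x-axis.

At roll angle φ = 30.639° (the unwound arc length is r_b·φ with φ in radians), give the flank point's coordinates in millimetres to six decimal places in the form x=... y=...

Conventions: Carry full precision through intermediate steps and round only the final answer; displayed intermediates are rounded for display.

topology: single-mesh involute geometry — m = 2.953, N = 44
pitch radius r_p = m·N/2 = 2.953·44/2 = 64.966000
base radius r_b = r_p·cos α = 64.966000·cos 21.106° = 60.607810
roll angle φ = 30.639° = 0.53475143 rad
x = r_b·(cos φ + φ·sin φ) = 68.663752
y = r_b·(sin φ − φ·cos φ) = 3.001878

x=68.663752 y=3.001878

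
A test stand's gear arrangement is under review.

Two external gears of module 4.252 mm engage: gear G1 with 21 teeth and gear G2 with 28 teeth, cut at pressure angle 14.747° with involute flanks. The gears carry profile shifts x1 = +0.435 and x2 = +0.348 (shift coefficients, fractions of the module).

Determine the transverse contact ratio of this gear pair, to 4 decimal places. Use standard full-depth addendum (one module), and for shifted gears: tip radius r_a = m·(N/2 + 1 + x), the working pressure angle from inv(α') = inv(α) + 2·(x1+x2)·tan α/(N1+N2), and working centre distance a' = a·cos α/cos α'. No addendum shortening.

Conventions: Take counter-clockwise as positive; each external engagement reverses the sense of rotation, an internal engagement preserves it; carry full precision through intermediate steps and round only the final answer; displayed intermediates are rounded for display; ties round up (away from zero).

1.6497

recognized (one external pair, fixed centres): single-mesh tooth geometry, m = 4.252, N1 = 21, N2 = 28
base radii: r_b1 = 43.175328, r_b2 = 57.567104
tip radii: r_a1 = 50.747620, r_a2 = 65.259696
inv(α') = inv(14.747°) + 2·(+0.435+0.348)·tan α/(21+28) = 0.01425070  ⇒  α' = 19.71283°
a' = a·cos α / cos α' = 104.1740·cos 14.747°/cos 19.71283° = 107.013981
action lengths: √(r_a1²−r_b1²) = 26.668558, √(r_a2²−r_b2²) = 30.738517
base pitch p_b = π·m·cos α = 12.918028
CR = (26.668558 + 30.738517 − 107.013981·sin 19.71283°)/12.918028 = 1.649680
contact ratio ≈ 1.6497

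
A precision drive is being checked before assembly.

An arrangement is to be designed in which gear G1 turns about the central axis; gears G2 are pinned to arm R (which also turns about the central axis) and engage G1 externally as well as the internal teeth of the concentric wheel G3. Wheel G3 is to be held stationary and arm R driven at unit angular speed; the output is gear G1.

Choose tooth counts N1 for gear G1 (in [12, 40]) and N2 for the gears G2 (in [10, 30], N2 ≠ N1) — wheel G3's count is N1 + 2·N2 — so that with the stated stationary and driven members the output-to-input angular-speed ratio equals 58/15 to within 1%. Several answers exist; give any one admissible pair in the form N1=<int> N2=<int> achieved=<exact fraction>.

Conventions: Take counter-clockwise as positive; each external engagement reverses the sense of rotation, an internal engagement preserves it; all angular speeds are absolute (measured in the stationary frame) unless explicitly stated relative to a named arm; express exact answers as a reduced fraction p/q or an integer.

topology: planetary set — design target 58/15, arm = carrier (Willis)
Willis with ω_ring = 0: ω_sun/ω_arm = (N1+N3)/N1; set equal to 58/15  ⇒  N3/N1 = 58/15 − 1 = 43/15
N3 = N1 + 2·N2  ⇒  N2/N1 = (N3/N1 − 1)/2 = (43/15 − 1)/2 = 14/15
smallest multiple with N1 ≥ 12 and N2 ≥ 10: k = 1  ⇒  N1 = 1·15 = 15, N2 = 1·14 = 14 (N1 ≤ 40, N2 ≤ 30, N2 ≠ N1 ✓), N3 = 15 + 2·14 = 43
check: (N1+N3)/N1 with N1 = 15, N3 = 43 gives 58/15; |achieved − target| = 0 ≤ 29/750 ✓

N1=15 N2=14 achieved=58/15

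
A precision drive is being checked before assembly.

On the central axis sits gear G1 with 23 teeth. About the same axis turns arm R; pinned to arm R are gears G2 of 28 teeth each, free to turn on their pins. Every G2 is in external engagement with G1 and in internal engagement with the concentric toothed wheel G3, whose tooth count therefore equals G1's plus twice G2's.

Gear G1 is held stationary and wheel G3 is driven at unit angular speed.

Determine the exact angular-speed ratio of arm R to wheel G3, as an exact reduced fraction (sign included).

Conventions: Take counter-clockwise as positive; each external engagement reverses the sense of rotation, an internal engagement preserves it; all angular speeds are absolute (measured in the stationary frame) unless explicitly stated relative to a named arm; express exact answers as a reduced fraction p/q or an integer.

planetary set (23T centre, 28T on arm, 79T internal) — Willis relation
ring teeth: 23 + 2·28 = 79
23(ω_sun−ω_arm) = −79(ω_ring−ω_arm),  ω_sun = 0, ω_ring = 1
23(0−ω_arm) = −79(1−ω_arm)  ⇒  102·ω_arm = 79  ⇒  ω_arm = 79/102
ω_out/ω_in = 79/102

79/102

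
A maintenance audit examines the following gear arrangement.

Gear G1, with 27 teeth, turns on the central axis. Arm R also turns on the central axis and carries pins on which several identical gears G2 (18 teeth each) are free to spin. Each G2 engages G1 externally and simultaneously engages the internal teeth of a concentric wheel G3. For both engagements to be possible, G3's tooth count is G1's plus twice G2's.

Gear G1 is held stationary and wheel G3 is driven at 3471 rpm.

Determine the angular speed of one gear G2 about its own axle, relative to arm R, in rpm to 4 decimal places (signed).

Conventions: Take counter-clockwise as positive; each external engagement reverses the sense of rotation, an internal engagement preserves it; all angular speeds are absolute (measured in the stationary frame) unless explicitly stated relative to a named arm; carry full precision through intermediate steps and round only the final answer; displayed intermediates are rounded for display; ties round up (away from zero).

class = planetary set [G3 = 27+2·18 = 63; Willis about the carrier]
normalise by the input: solve with ω_ring = 1, then scale by 3471 rpm
ring teeth: 27 + 2·18 = 63
27(ω_sun−ω_arm) = −63(ω_ring−ω_arm),  ω_sun = 0, ω_ring = 1
27(0−ω_arm) = −63(1−ω_arm)  ⇒  90·ω_arm = 63  ⇒  ω_arm = 7/10
sun–planet mesh: 27·(0−7/10) = −18·(ω_p−ω_arm)  ⇒  ω_p−ω_arm = 21/20
scale: ω_p−ω_arm = 21/20 × 3471 rpm = +3644.5500 rpm

+3644.5500 rpm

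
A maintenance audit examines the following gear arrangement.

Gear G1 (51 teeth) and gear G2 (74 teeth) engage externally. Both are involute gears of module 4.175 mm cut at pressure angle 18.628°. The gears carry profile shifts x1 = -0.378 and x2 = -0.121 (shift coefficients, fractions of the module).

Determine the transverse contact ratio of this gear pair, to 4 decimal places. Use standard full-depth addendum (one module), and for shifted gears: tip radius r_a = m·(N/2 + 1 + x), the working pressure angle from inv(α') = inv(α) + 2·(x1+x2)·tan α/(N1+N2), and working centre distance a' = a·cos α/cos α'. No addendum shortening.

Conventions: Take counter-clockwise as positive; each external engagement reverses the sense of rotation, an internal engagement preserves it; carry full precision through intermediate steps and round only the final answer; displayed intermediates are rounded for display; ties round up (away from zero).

class = single-mesh tooth geometry [involute pair 51T × 74T, m = 4.175]
base radii: r_b1 = 100.885188, r_b2 = 146.382429
tip radii: r_a1 = 109.059350, r_a2 = 158.144825
inv(α') = inv(18.628°) + 2·(-0.378-0.121)·tan α/(51+74) = 0.00927012  ⇒  α' = 17.14904°
a' = a·cos α / cos α' = 260.9375·cos 18.628°/cos 17.14904° = 258.772381
action lengths: √(r_a1²−r_b1²) = 41.426088, √(r_a2²−r_b2²) = 59.849562
base pitch p_b = π·m·cos α = 12.429026
CR = (41.426088 + 59.849562 − 258.772381·sin 17.14904°)/12.429026 = 2.009366
contact ratio ≈ 2.0094

2.0094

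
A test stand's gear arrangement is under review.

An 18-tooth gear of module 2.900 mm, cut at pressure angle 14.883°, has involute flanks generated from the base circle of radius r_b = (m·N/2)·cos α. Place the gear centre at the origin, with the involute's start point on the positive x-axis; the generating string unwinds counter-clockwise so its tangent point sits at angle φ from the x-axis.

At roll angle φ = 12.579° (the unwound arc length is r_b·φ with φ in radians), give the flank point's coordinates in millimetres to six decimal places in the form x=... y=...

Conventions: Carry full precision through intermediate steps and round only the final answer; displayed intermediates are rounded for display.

recognized (one wheel, involute flank): single-mesh tooth geometry, m = 2.900, N = 18
pitch radius r_p = m·N/2 = 2.900·18/2 = 26.100000
base radius r_b = r_p·cos α = 26.100000·cos 14.883° = 25.224406
roll angle φ = 12.579° = 0.21954497 rad
x = r_b·(cos φ + φ·sin φ) = 25.825008
y = r_b·(sin φ − φ·cos φ) = 0.088547

x=25.825008 y=0.088547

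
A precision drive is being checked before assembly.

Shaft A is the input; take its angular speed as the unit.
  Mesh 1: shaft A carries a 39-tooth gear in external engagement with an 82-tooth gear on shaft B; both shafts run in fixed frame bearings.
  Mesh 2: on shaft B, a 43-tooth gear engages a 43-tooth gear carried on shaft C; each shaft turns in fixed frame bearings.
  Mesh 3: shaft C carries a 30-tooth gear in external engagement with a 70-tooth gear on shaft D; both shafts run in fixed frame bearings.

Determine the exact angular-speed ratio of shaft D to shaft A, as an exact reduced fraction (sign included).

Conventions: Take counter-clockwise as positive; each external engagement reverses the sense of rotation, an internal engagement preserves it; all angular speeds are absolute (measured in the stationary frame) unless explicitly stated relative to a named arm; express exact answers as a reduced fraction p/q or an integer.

-117/574

class = fixed-axis compound train [3 meshes; 3 ratios multiply, 3 sense flips]
mesh 1 [39T→82T]: running ratio 39/82, sense −
mesh 2 [43T→43T]: running ratio 39/82, sense +
mesh 3 [30T→70T]: running ratio 117/574, sense −
ω_out/ω_in = -117/574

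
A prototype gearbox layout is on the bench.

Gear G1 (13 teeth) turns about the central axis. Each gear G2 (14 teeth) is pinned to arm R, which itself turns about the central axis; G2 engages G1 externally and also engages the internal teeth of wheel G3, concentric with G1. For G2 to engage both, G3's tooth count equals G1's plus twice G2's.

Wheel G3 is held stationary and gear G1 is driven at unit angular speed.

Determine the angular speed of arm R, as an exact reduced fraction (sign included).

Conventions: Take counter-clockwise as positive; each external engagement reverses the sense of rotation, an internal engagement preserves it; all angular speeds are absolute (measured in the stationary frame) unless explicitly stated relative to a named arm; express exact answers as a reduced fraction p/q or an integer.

class = planetary set [G3 = 13+2·14 = 41; Willis about the carrier]
ring teeth: 13 + 2·14 = 41
13(ω_sun−ω_arm) = −41(ω_ring−ω_arm),  ω_ring = 0, ω_sun = 1
13(1−ω_arm) = −41(0−ω_arm)  ⇒  54·ω_arm = 13  ⇒  ω_arm = 13/54
exact speed ratio = 13/54

13/54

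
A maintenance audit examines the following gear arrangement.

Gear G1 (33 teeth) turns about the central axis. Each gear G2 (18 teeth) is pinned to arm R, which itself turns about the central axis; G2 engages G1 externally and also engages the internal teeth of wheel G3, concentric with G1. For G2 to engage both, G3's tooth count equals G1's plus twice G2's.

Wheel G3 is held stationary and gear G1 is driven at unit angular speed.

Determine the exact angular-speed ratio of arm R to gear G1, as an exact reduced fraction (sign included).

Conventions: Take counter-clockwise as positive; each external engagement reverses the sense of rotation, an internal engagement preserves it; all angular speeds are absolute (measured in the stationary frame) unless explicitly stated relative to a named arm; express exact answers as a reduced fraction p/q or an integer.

planetary set (33T centre, 18T on arm, 69T internal) — Willis relation
ring teeth: 33 + 2·18 = 69
33(ω_sun−ω_arm) = −69(ω_ring−ω_arm),  ω_ring = 0, ω_sun = 1
33(1−ω_arm) = −69(0−ω_arm)  ⇒  102·ω_arm = 33  ⇒  ω_arm = 11/34
ω_out/ω_in = 11/34

11/34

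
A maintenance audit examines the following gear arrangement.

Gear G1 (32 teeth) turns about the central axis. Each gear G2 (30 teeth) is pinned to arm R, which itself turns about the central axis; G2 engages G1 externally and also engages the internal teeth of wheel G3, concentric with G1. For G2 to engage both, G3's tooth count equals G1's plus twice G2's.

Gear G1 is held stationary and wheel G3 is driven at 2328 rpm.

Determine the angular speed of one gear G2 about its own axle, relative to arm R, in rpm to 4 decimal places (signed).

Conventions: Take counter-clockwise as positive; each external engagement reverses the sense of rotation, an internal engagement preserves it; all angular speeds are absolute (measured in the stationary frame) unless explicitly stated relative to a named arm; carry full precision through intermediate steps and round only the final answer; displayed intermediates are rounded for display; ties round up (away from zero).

+1842.3742 rpm

recognized (axles ride arm R): planetary set, 32/30/92 teeth
normalise by the input: solve with ω_ring = 1, then scale by 2328 rpm
ring teeth: 32 + 2·30 = 92
32(ω_sun−ω_arm) = −92(ω_ring−ω_arm),  ω_sun = 0, ω_ring = 1
32(0−ω_arm) = −92(1−ω_arm)  ⇒  124·ω_arm = 92  ⇒  ω_arm = 23/31
sun–planet mesh: 32·(0−23/31) = −30·(ω_p−ω_arm)  ⇒  ω_p−ω_arm = 368/465
scale: ω_p−ω_arm = 368/465 × 2328 rpm = +1842.3742 rpm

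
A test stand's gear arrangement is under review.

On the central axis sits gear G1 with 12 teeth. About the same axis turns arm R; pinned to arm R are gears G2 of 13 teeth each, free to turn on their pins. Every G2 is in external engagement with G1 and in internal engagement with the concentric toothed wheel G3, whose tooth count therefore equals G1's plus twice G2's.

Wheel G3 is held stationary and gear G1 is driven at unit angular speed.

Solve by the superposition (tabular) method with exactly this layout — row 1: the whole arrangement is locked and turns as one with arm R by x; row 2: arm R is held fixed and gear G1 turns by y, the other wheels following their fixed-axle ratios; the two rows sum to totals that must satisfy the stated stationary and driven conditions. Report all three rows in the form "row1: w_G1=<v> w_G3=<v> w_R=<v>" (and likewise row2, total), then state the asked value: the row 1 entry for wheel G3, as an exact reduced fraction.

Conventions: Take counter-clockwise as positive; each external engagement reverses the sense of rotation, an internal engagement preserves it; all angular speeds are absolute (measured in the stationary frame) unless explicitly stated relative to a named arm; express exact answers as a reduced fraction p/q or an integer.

topology: planetary set — G1 12T / G2 13T / G3 38T, arm = carrier (Willis)
row 1: whole set turns with the arm by x
row 2 (arm held, sun turns y): ω_ring = −(12/38)·y, ω_arm = 0
boundary: total ω_ring = x − (12/38)·y = 0 and total ω_sun = x + y = 1  ⇒  y = 19/25, x = 6/25
row 2 ring = −(12/38)·19/25 = -6/25
totals (row 1 + row 2): sun 6/25 + 19/25 = 1, ring 6/25 + (-6/25) = 0, arm 6/25 + 0 = 6/25
asked cell (row1, ring) = 6/25

row1: w_G1=6/25 w_G3=6/25 w_R=6/25
row2: w_G1=19/25 w_G3=-6/25 w_R=0
total: w_G1=1 w_G3=0 w_R=6/25
asked value: 6/25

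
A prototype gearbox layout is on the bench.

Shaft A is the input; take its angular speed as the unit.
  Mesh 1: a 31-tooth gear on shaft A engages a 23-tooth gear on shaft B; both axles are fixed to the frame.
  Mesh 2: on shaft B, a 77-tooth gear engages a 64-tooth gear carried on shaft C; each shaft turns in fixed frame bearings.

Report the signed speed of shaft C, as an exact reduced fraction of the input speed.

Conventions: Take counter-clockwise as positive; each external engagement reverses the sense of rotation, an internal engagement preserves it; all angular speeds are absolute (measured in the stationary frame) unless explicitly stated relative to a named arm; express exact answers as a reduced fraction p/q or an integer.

2-mesh fixed-axis compound train (all bearings frame-fixed)
mesh 1 [31T→23T]: |ω|/ω_in = 1×31/23 = 31/23, sense flips to −
mesh 2 [77T→64T]: |ω|/ω_in = (31/23)×77/64 = 2387/1472, sense flips to +
signed output speed (× input speed) = 2387/1472

2387/1472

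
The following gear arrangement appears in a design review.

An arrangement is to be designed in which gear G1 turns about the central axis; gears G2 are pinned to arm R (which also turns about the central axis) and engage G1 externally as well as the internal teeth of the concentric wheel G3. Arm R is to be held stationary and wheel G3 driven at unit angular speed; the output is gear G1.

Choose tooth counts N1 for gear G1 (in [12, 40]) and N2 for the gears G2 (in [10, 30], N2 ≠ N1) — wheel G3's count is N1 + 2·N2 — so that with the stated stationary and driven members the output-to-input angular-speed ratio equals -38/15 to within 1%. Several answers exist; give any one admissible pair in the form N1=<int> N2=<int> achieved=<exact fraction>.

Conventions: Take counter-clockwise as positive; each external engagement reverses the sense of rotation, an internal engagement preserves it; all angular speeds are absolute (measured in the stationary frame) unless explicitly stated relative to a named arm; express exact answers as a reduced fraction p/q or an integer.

N1=30 N2=23 achieved=-38/15

planetary set to be sized for -38/15 (Willis relation)
Willis with ω_arm = 0: ω_sun/ω_ring = −N3/N1; set equal to -38/15  ⇒  N3/N1 = −(-38/15) = 38/15
N3 = N1 + 2·N2  ⇒  N2/N1 = (N3/N1 − 1)/2 = (38/15 − 1)/2 = 23/30
smallest multiple with N1 ≥ 12 and N2 ≥ 10: k = 1  ⇒  N1 = 1·30 = 30, N2 = 1·23 = 23 (N1 ≤ 40, N2 ≤ 30, N2 ≠ N1 ✓), N3 = 30 + 2·23 = 76
check: −N3/N1 with N1 = 30, N3 = 76 gives -38/15; |achieved − target| = 0 ≤ 19/750 ✓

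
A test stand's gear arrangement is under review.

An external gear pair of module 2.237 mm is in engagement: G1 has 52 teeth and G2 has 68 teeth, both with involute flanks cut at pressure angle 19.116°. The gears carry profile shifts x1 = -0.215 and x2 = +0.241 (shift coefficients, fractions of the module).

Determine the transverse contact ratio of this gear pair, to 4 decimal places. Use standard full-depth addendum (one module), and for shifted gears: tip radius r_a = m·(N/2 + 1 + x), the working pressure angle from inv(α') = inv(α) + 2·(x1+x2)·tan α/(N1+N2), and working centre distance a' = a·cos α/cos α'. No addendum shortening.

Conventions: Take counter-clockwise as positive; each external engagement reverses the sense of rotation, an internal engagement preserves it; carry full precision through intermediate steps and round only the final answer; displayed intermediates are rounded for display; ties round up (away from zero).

1.8306

recognized (one external pair, fixed centres): single-mesh tooth geometry, m = 2.237, N1 = 52, N2 = 68
base radii: r_b1 = 54.954802, r_b2 = 71.863972
tip radii: r_a1 = 59.918045, r_a2 = 78.834117
inv(α') = inv(19.116°) + 2·(-0.215+0.241)·tan α/(52+68) = 0.01310687  ⇒  α' = 19.18735°
a' = a·cos α / cos α' = 134.2200·cos 19.116°/cos 19.18735° = 134.278058
action lengths: √(r_a1²−r_b1²) = 23.877644, √(r_a2²−r_b2²) = 32.409683
base pitch p_b = π·m·cos α = 6.640215
CR = (23.877644 + 32.409683 − 134.278058·sin 19.18735°)/6.640215 = 1.830627
contact ratio ≈ 1.8306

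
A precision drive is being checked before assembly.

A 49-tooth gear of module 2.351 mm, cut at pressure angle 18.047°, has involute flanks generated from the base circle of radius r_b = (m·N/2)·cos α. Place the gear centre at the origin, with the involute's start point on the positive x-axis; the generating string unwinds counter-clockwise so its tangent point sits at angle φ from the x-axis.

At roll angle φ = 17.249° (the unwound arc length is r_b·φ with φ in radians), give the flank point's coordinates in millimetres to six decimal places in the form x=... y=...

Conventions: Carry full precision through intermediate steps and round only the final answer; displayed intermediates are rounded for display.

class = single-mesh tooth geometry [base-circle involute, m = 2.351, 49T]
pitch radius r_p = m·N/2 = 2.351·49/2 = 57.599500
base radius r_b = r_p·cos α = 57.599500·cos 18.047° = 54.765761
roll angle φ = 17.249° = 0.30105184 rad
x = r_b·(cos φ + φ·sin φ) = 57.191582
y = r_b·(sin φ − φ·cos φ) = 0.493595

x=57.191582 y=0.493595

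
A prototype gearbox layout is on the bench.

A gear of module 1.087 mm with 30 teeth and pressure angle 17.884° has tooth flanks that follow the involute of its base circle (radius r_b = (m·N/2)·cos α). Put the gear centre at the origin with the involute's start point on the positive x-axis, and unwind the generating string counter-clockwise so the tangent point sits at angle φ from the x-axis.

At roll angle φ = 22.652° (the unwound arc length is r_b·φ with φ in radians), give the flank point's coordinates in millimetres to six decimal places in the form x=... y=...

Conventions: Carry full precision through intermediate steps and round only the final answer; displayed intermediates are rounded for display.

x=16.682858 y=0.314658

topology: single-mesh involute geometry — m = 1.087, N = 30
pitch radius r_p = m·N/2 = 1.087·30/2 = 16.305000
base radius r_b = r_p·cos α = 16.305000·cos 17.884° = 15.517146
roll angle φ = 22.652° = 0.39535198 rad
x = r_b·(cos φ + φ·sin φ) = 16.682858
y = r_b·(sin φ − φ·cos φ) = 0.314658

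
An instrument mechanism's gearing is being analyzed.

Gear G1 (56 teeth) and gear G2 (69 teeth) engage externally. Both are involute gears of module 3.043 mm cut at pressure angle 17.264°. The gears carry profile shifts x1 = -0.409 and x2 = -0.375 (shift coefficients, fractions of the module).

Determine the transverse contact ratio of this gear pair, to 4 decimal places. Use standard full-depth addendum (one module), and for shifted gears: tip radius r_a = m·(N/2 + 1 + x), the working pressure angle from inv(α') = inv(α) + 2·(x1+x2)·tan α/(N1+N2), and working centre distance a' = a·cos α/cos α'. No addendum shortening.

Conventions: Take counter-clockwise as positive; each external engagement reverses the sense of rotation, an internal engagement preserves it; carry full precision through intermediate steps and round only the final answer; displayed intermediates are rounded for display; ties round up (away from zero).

recognized (one external pair, fixed centres): single-mesh tooth geometry, m = 3.043, N1 = 56, N2 = 69
base radii: r_b1 = 81.365343, r_b2 = 100.253726
tip radii: r_a1 = 87.002413, r_a2 = 106.885375
inv(α') = inv(17.264°) + 2·(-0.409-0.375)·tan α/(56+69) = 0.00556416  ⇒  α' = 14.51653°
a' = a·cos α / cos α' = 190.1875·cos 17.264°/cos 14.51653° = 187.608398
action lengths: √(r_a1²−r_b1²) = 30.807480, √(r_a2²−r_b2²) = 37.063105
base pitch p_b = π·m·cos α = 9.129170
CR = (30.807480 + 37.063105 − 187.608398·sin 14.51653°)/9.129170 = 2.283318
contact ratio ≈ 2.2833

2.2833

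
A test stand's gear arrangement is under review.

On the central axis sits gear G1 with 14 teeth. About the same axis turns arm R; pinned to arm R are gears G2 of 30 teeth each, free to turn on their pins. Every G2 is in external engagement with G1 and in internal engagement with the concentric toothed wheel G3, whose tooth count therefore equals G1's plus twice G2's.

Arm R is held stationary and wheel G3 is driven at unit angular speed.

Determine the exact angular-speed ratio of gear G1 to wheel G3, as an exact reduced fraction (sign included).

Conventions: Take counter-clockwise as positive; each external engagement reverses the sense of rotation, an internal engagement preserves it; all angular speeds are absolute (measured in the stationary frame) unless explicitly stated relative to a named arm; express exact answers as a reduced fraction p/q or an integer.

-37/7

class = planetary set [G3 = 14+2·30 = 74; Willis about the carrier]
ring teeth: 14 + 2·30 = 74
14(ω_sun−ω_arm) = −74(ω_ring−ω_arm),  ω_arm = 0, ω_ring = 1
ω_sun = 0 − (74/14)(1−0) = -37/7
ω_out/ω_in = -37/7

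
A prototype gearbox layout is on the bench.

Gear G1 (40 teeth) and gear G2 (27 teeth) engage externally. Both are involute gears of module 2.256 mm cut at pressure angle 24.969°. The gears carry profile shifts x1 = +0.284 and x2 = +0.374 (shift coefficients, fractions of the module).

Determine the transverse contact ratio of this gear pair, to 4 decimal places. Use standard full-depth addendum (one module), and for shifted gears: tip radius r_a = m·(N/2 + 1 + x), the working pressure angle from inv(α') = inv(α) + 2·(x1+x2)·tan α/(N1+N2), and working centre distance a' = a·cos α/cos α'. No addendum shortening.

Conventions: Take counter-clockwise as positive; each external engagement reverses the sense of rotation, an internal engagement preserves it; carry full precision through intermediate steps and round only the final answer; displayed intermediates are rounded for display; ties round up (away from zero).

topology: single-mesh involute geometry — m = 2.256, 40T/27T pair
base radii: r_b1 = 40.902918, r_b2 = 27.609470
tip radii: r_a1 = 48.016704, r_a2 = 33.555744
inv(α') = inv(24.969°) + 2·(+0.284+0.374)·tan α/(40+27) = 0.03900405  ⇒  α' = 27.15728°
a' = a·cos α / cos α' = 75.5760·cos 24.969°/cos 27.15728° = 77.001238
action lengths: √(r_a1²−r_b1²) = 25.150649, √(r_a2²−r_b2²) = 19.071055
base pitch p_b = π·m·cos α = 6.425015
CR = (25.150649 + 19.071055 − 77.001238·sin 27.15728°)/6.425015 = 1.412553
contact ratio ≈ 1.4126

1.4126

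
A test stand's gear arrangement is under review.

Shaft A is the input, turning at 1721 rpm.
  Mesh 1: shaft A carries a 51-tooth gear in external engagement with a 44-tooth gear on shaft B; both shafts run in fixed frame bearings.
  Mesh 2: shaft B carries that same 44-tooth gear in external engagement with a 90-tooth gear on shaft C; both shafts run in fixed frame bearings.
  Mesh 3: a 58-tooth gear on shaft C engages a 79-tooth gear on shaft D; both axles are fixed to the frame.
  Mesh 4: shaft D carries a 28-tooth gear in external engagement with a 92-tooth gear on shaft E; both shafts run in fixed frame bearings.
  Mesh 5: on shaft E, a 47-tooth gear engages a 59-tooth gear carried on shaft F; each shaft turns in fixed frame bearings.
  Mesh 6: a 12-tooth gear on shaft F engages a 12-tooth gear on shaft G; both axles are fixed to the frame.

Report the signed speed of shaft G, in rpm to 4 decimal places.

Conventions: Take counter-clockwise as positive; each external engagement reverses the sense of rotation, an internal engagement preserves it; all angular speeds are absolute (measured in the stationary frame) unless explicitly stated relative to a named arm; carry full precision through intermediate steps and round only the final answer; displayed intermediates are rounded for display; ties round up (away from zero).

class = fixed-axis compound train [6 meshes; 6 ratios multiply, 6 sense flips]
mesh 1 [51T→44T]: ω = 1721.0000×51/44 = 1994.7955 rpm, sense flips to −
mesh 2 [44T→90T]: ω = 1994.7955×44/90 = 975.2333 rpm, sense flips to +
mesh 3 [58T→79T]: ω = 975.2333×58/79 = 715.9941 rpm, sense flips to −
mesh 4 [28T→92T]: ω = 715.9941×28/92 = 217.9112 rpm, sense flips to +
mesh 5 [47T→59T]: ω = 217.9112×47/59 = 173.5903 rpm, sense flips to −
mesh 6 [12T→12T]: ω = 173.5903×12/12 = 173.5903 rpm, sense flips to +
signed output speed = +173.5903 rpm

+173.5903 rpm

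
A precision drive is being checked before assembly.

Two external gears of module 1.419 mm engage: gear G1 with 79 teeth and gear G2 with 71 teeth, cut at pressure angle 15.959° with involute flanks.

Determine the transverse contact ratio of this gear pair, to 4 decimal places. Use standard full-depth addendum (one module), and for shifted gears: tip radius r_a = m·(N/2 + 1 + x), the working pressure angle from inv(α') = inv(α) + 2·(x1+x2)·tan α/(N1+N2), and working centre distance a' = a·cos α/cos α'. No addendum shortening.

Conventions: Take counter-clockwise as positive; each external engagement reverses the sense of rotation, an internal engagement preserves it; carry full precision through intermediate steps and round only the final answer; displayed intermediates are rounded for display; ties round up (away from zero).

2.1128

class = single-mesh tooth geometry [involute pair 79T × 71T, m = 1.419]
base radii: r_b1 = 53.890240, r_b2 = 48.433001
tip radii: r_a1 = 57.469500, r_a2 = 51.793500
no profile shift: α' = α, a' = a
action lengths: √(r_a1²−r_b1²) = 19.964604, √(r_a2²−r_b2²) = 18.352413
base pitch p_b = π·m·cos α = 4.286106
CR = (19.964604 + 18.352413 − 106.425000·sin 15.95900°)/4.286106 = 2.112763
contact ratio ≈ 2.1128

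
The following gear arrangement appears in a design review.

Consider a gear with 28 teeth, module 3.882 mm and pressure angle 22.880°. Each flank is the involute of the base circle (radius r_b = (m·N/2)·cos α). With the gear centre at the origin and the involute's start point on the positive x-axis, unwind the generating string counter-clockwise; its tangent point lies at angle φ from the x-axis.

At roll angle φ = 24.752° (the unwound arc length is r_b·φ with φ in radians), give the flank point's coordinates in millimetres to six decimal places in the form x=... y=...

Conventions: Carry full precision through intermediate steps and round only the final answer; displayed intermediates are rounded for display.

class = single-mesh tooth geometry [base-circle involute, m = 3.882, 28T]
pitch radius r_p = m·N/2 = 3.882·28/2 = 54.348000
base radius r_b = r_p·cos α = 54.348000·cos 22.880° = 50.071963
roll angle φ = 24.752° = 0.43200390 rad
x = r_b·(cos φ + φ·sin φ) = 54.528613
y = r_b·(sin φ − φ·cos φ) = 1.320716

x=54.528613 y=1.320716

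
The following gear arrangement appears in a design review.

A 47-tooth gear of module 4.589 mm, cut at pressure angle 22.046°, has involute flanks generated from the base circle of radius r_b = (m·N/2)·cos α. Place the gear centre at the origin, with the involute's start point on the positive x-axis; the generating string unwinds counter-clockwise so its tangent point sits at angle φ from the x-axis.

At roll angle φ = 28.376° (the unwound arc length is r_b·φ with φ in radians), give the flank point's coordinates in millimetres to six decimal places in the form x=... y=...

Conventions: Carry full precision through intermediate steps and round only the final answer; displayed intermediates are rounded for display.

x=111.473443 y=3.948983

topology: single-mesh involute geometry — m = 4.589, N = 47
pitch radius r_p = m·N/2 = 4.589·47/2 = 107.841500
base radius r_b = r_p·cos α = 107.841500·cos 22.046° = 99.956432
roll angle φ = 28.376° = 0.49525463 rad
x = r_b·(cos φ + φ·sin φ) = 111.473443
y = r_b·(sin φ − φ·cos φ) = 3.948983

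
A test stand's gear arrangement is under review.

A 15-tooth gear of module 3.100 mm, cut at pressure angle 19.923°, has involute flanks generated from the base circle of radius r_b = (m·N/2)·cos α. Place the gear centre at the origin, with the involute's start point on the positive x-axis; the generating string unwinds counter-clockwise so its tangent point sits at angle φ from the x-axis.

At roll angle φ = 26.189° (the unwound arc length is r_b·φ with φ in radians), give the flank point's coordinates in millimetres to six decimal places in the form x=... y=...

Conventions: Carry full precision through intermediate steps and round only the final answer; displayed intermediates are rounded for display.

x=24.024039 y=0.681377

class = single-mesh tooth geometry [base-circle involute, m = 3.100, 15T]
pitch radius r_p = m·N/2 = 3.100·15/2 = 23.250000
base radius r_b = r_p·cos α = 23.250000·cos 19.923° = 21.858520
roll angle φ = 26.189° = 0.45708428 rad
x = r_b·(cos φ + φ·sin φ) = 24.024039
y = r_b·(sin φ − φ·cos φ) = 0.681377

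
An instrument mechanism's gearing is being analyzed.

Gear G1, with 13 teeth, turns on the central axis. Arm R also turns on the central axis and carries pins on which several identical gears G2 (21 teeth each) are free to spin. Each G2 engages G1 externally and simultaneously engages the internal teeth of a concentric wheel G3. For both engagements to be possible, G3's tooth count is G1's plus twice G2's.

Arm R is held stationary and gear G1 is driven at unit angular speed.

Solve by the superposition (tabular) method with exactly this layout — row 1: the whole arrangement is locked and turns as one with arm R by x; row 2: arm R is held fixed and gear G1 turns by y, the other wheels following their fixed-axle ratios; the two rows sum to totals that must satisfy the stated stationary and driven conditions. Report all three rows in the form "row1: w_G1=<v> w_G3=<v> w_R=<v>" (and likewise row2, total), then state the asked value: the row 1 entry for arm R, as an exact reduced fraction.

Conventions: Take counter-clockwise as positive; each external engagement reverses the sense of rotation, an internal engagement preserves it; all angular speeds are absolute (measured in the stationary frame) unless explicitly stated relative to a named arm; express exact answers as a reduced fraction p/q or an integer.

row1: w_G1=0 w_G3=0 w_R=0
row2: w_G1=1 w_G3=-13/55 w_R=0
total: w_G1=1 w_G3=-13/55 w_R=0
asked value: 0

planetary set (13T centre, 21T on arm, 55T internal) — Willis relation
superposition row 1 [locked train]: every member turns x
row 2: sun turns y, ring = −(13/55)·y, arm 0
boundary: total ω_arm = x = 0 and total ω_sun = x + y = 1  ⇒  y = 1, x = 0
row 2 ring = −(13/55)·1 = -13/55
totals (row 1 + row 2): sun 0 + 1 = 1, ring 0 + (-13/55) = -13/55, arm 0 + 0 = 0
asked cell (row1, arm) = 0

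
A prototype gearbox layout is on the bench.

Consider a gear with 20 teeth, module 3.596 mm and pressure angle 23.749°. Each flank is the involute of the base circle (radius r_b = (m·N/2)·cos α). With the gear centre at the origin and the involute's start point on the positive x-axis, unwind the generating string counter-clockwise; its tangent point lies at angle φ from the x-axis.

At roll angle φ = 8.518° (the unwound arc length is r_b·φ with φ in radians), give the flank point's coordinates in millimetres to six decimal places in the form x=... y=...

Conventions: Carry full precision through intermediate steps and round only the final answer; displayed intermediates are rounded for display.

single-mesh involute tooth geometry (20T wheel at module 3.596)
pitch radius r_p = m·N/2 = 3.596·20/2 = 35.960000
base radius r_b = r_p·cos α = 35.960000·cos 23.749° = 32.914854
roll angle φ = 8.518° = 0.14866715 rad
x = r_b·(cos φ + φ·sin φ) = 33.276587
y = r_b·(sin φ − φ·cos φ) = 0.035971

x=33.276587 y=0.035971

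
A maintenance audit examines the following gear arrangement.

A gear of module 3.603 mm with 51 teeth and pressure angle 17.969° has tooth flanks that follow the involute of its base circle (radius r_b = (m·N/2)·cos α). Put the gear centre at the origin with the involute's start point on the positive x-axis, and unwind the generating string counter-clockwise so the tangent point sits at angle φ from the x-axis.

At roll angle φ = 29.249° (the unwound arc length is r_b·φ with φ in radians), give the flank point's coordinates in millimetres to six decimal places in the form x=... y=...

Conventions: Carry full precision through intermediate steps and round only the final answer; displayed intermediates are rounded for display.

x=98.051498 y=3.775467

recognized (one wheel, involute flank): single-mesh tooth geometry, m = 3.603, N = 51
pitch radius r_p = m·N/2 = 3.603·51/2 = 91.876500
base radius r_b = r_p·cos α = 91.876500·cos 17.969° = 87.395092
roll angle φ = 29.249° = 0.51049135 rad
x = r_b·(cos φ + φ·sin φ) = 98.051498
y = r_b·(sin φ − φ·cos φ) = 3.775467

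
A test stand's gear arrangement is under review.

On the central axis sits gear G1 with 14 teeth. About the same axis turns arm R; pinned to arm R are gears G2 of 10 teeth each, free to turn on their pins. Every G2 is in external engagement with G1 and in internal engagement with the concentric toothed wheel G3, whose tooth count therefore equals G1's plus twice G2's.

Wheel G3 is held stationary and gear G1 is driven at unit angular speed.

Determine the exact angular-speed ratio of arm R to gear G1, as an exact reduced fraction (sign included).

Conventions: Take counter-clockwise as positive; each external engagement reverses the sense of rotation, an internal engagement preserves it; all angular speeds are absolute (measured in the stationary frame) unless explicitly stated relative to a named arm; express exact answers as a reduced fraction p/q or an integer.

topology: planetary set — G1 14T / G2 10T / G3 34T, arm = carrier (Willis)
ring teeth: 14 + 2·10 = 34
14(ω_sun−ω_arm) = −34(ω_ring−ω_arm),  ω_ring = 0, ω_sun = 1
14(1−ω_arm) = −34(0−ω_arm)  ⇒  48·ω_arm = 14  ⇒  ω_arm = 7/24
ω_out/ω_in = 7/24

7/24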